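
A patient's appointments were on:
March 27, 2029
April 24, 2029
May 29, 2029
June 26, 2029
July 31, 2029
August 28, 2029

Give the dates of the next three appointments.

September 25, 2029; October 30, 2029; November 27, 2029

All Tuesdays; the gaps (28, 35, 28, 35, 28) vary with month length.
This is the last Tuesday of each month.
September 2029 ends with Tuesday September 25, 2029.
October 2029 ends with Tuesday October 30, 2029.
Last Tuesday of November 2029: November 27, 2029.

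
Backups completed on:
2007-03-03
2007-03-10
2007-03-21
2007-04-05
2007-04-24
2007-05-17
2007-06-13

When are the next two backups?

Gaps: 7, 11, 15, 19, 23, 27 days — each gap is 4 larger than the previous one.
Next gap: 31 days. 2007-06-13 + 31 days = 2007-07-14.
Next gap: 35 days. 2007-07-14 + 35 days = 2007-08-18.

2007-07-14, 2007-08-18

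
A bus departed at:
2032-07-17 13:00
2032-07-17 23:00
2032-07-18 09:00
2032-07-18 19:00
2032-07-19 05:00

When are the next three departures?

Gaps: 10, 10, 10, 10 hours — each event is 10 hours after the previous one.
2032-07-19 05:00 + 10 h = 2032-07-19 15:00.
2032-07-19 15:00 + 10 h = 2032-07-20 01:00.
2032-07-20 01:00 + 10 h = 2032-07-20 11:00.

2032-07-19 15:00, 2032-07-20 01:00, 2032-07-20 11:00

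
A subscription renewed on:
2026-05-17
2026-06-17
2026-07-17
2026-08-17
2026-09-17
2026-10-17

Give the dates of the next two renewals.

Each date is the 17th; the gaps (31, 30, 31, 31, 30) track the month lengths.
The rule is the 17th of each month.
November 2026: 2026-11-17.
Next: December 2026 → 2026-12-17.

2026-11-17, 2026-12-17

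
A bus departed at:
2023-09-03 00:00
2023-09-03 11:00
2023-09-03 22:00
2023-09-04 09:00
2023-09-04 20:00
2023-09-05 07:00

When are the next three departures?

Spacing: 11, 11, 11, 11, 11 h — constant 11 h.
2023-09-05 07:00 + 11 h = 2023-09-05 18:00.
2023-09-05 18:00 + 11 h = 2023-09-06 05:00.
2023-09-06 05:00 + 11 h = 2023-09-06 16:00.

2023-09-05 18:00, 2023-09-06 05:00, 2023-09-06 16:00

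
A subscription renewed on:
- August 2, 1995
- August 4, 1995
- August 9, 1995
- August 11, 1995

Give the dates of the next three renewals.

August 16, 1995; August 18, 1995; August 23, 1995

Gaps: 2, 5, 2 days — not constant, but cyclic with period 2.
The events fall on every Wednesday and Friday.
The following Wednesday is August 16, 1995.
The following Friday is August 18, 1995.
The following Wednesday is August 23, 1995.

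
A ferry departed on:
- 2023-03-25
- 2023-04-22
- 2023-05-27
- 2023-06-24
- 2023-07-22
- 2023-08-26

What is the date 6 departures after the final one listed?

2024-02-24

Gaps: 28, 35, 28, 28, 35 days — a mix of 28 and 35. Every date is a Saturday.
Each is the 4th Saturday of its month.
September 2023 — 4th Saturday is 2023-09-23.
October 2023 — 4th Saturday is 2023-10-28.
November 2023 — 4th Saturday is 2023-11-25.
4th Saturday of December 2023: 2023-12-23.
January 2024 — 4th Saturday is 2024-01-27.
4th Saturday of February 2024: 2024-02-24.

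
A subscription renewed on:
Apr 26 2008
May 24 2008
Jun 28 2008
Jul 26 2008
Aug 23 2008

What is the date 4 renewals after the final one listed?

Dec 27 2008

These are Saturdays at 28- or 35-day spacing (28, 35, 28, 28).
The pattern: 4th Saturday of the month.
September 2008 — 4th Saturday is Sep 27 2008.
October 2008 — 4th Saturday is Oct 25 2008.
November 2008 — 4th Saturday is Nov 22 2008.
4th Saturday of December 2008: Dec 27 2008.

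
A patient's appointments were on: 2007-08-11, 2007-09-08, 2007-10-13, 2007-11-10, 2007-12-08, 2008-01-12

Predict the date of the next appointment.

All dates are Saturdays, 28, 35, 28, 28, 35 days apart.
Specifically, the 2nd Saturday of each month.
2nd Saturday of February 2008: 2008-02-09.

2008-02-09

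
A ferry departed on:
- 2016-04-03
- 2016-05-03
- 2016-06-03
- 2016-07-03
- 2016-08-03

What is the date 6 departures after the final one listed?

2017-02-03

The day-of-month is always 3 (30, 31, 30, 31 days between events).
So this recurs on the 3rd of each month.
September 2016: 2016-09-03.
Next: October 2016 → 2016-10-03.
Next: November 2016 → 2016-11-03.
Next: December 2016 → 2016-12-03.
January 2017: 2017-01-03.
Next: February 2017 → 2017-02-03.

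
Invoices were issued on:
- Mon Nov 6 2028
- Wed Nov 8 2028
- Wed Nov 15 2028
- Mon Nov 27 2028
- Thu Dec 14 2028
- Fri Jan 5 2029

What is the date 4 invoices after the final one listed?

Intervals are 2, 7, 12, 17, 22 days — an arithmetic progression with common difference 5.
Next gap: 27 days. Fri Jan 5 2029 + 27 days = Thu Feb 1 2029.
Next gap: 32 days. Thu Feb 1 2029 + 32 days = Mon Mar 5 2029.
Next gap: 37 days. Mon Mar 5 2029 + 37 days = Wed Apr 11 2029.
Next gap: 42 days. Wed Apr 11 2029 + 42 days = Wed May 23 2029.

Wed May 23 2029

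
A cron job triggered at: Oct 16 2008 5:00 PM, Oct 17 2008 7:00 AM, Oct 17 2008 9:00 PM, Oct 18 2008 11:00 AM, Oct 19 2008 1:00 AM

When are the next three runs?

Oct 19 2008 3:00 PM, Oct 20 2008 5:00 AM, Oct 20 2008 7:00 PM

Gaps: 14, 14, 14, 14 hours — each event is 14 hours after the previous one.
Oct 19 2008 1:00 AM + 14 h = Oct 19 2008 3:00 PM.
Oct 19 2008 3:00 PM + 14 h = Oct 20 2008 5:00 AM.
Oct 20 2008 5:00 AM + 14 h = Oct 20 2008 7:00 PM.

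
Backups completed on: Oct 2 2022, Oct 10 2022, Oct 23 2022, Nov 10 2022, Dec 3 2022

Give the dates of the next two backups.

The spacing grows by 5 each time: 8, 13, 18, 23 days.
Next gap: 28 days. Dec 3 2022 + 28 days = Dec 31 2022.
Next gap: 33 days. Dec 31 2022 + 33 days = Feb 2 2023.

Dec 31 2022, Feb 2 2023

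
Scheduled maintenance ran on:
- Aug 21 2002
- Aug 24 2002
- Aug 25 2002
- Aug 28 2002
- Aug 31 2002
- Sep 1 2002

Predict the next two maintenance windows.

Every event lands on a Wednesday or Saturday or Sunday (gaps cycle 3, 1, 3, 3, 1).
So the schedule is: every Wednesday, Saturday and Sunday.
The following Wednesday is Sep 4 2002.
Next Saturday: Sep 7 2002.

Sep 4 2002, Sep 7 2002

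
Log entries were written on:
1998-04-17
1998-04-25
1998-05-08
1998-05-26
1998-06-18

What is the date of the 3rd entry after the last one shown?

Gaps: 8, 13, 18, 23 days — each gap is 5 larger than the previous one.
Next gap: 28 days. 1998-06-18 + 28 days = 1998-07-16.
Next gap: 33 days. 1998-07-16 + 33 days = 1998-08-18.
Next gap: 38 days. 1998-08-18 + 38 days = 1998-09-25.

1998-09-25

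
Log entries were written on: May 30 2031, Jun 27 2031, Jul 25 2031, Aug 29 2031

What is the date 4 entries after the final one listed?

These are Fridays with 28, 28, 35-day gaps.
Each is the final Friday of its month — May 30 2031 is past the 28th, so '4th Friday' doesn't fit.
Last Friday of September 2031: Sep 26 2031.
Last Friday of October 2031: Oct 31 2031.
Last Friday of November 2031: Nov 28 2031.
Last Friday of December 2031: Dec 26 2031.

Dec 26 2031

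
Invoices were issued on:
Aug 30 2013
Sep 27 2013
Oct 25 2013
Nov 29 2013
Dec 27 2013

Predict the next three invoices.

These are Fridays with 28, 28, 35, 28-day gaps.
Each is the final Friday of its month — Aug 30 2013 is past the 28th, so '4th Friday' doesn't fit.
January 2014 ends with Friday Jan 31 2014.
February 2014 ends with Friday Feb 28 2014.
March 2014 ends with Friday Mar 28 2014.

Jan 31 2014, Feb 28 2014, Mar 28 2014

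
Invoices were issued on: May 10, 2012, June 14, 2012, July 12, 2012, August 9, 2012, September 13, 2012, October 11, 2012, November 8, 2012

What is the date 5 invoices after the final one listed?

April 11, 2013

All dates are Thursdays, 35, 28, 28, 35, 28, 28 days apart.
Specifically, the 2nd Thursday of each month.
December 2012 — 2nd Thursday is December 13, 2012.
January 2013 — 2nd Thursday is January 10, 2013.
February 2013 — 2nd Thursday is February 14, 2013.
2nd Thursday of March 2013: March 14, 2013.
2nd Thursday of April 2013: April 11, 2013.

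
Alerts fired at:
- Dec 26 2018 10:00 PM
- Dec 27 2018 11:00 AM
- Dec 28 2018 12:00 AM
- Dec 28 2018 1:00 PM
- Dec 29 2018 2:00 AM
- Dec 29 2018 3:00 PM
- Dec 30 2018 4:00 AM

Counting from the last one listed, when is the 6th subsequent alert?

Jan 2 2019 10:00 AM

The interval is a steady 13 hours (13, 13, 13, 13, 13, 13).
Dec 30 2018 4:00 AM + 13 h = Dec 30 2018 5:00 PM.
Dec 30 2018 5:00 PM + 13 h = Dec 31 2018 6:00 AM.
Dec 31 2018 6:00 AM + 13 h = Dec 31 2018 7:00 PM.
Dec 31 2018 7:00 PM + 13 h = Jan 1 2019 8:00 AM.
Jan 1 2019 8:00 AM + 13 h = Jan 1 2019 9:00 PM.
Jan 1 2019 9:00 PM + 13 h = Jan 2 2019 10:00 AM.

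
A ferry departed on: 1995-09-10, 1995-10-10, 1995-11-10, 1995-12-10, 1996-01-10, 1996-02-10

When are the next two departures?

1996-03-10, 1996-04-10

The day-of-month is always 10 (30, 31, 30, 31, 31 days between events).
So this recurs on the 10th of each month.
Next: March 1996 → 1996-03-10.
April 1996: 1996-04-10.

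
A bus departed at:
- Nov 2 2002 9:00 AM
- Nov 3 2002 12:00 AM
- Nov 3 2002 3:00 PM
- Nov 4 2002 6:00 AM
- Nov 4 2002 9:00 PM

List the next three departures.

Spacing: 15, 15, 15, 15 h — constant 15 h.
Nov 4 2002 9:00 PM + 15 h = Nov 5 2002 12:00 PM.
Nov 5 2002 12:00 PM + 15 h = Nov 6 2002 3:00 AM.
Nov 6 2002 3:00 AM + 15 h = Nov 6 2002 6:00 PM.

Nov 5 2002 12:00 PM, Nov 6 2002 3:00 AM, Nov 6 2002 6:00 PM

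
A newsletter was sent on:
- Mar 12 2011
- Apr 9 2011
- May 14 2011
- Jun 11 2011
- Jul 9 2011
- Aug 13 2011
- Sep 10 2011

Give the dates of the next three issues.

All dates are Saturdays, 28, 35, 28, 28, 35, 28 days apart.
Specifically, the 2nd Saturday of each month.
October 2011 — 2nd Saturday is Oct 8 2011.
2nd Saturday of November 2011: Nov 12 2011.
2nd Saturday of December 2011: Dec 10 2011.

Oct 8 2011, Nov 12 2011, Dec 10 2011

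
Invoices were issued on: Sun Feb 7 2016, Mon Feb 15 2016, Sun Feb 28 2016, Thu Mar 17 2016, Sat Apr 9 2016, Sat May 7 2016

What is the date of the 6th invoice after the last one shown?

Intervals are 8, 13, 18, 23, 28 days — an arithmetic progression with common difference 5.
Next gap: 33 days. Sat May 7 2016 + 33 days = Thu Jun 9 2016.
Next gap: 38 days. Thu Jun 9 2016 + 38 days = Sun Jul 17 2016.
Next gap: 43 days. Sun Jul 17 2016 + 43 days = Mon Aug 29 2016.
Next gap: 48 days. Mon Aug 29 2016 + 48 days = Sun Oct 16 2016.
Next gap: 53 days. Sun Oct 16 2016 + 53 days = Thu Dec 8 2016.
Next gap: 58 days. Thu Dec 8 2016 + 58 days = Sat Feb 4 2017.

Sat Feb 4 2017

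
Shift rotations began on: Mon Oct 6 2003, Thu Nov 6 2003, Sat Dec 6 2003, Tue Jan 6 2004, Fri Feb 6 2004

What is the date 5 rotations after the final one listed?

Tue Jul 6 2004

Each date is the 6th; the gaps (31, 30, 31, 31) track the month lengths.
The rule is the 6th of each month.
March 2004: Sat Mar 6 2004.
April 2004: Tue Apr 6 2004.
May 2004: Thu May 6 2004.
June 2004: Sun Jun 6 2004.
July 2004: Tue Jul 6 2004.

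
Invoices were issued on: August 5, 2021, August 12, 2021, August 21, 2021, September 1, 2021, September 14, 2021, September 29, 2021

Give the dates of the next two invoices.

The spacing grows by 2 each time: 7, 9, 11, 13, 15 days.
Next gap: 17 days. September 29, 2021 + 17 days = October 16, 2021.
Next gap: 19 days. October 16, 2021 + 19 days = November 4, 2021.

October 16, 2021; November 4, 2021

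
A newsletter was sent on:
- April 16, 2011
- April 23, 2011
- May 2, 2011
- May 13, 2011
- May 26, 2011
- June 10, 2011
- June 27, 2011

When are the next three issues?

July 16, 2011; August 6, 2011; August 29, 2011

Gaps: 7, 9, 11, 13, 15, 17 days — each gap is 2 larger than the previous one.
Next gap: 19 days. June 27, 2011 + 19 days = July 16, 2011.
Next gap: 21 days. July 16, 2011 + 21 days = August 6, 2011.
Next gap: 23 days. August 6, 2011 + 23 days = August 29, 2011.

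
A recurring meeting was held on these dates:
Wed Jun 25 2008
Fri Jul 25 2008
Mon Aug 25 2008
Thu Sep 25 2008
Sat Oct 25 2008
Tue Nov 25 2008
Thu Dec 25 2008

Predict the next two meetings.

The day-of-month is always 25 (30, 31, 31, 30, 31, 30 days between events).
So this recurs on the 25th of each month.
January 2009: Sun Jan 25 2009.
February 2009: Wed Feb 25 2009.

Sun Jan 25 2009, Wed Feb 25 2009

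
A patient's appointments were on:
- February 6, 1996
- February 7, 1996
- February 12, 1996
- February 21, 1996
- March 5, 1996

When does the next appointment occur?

Intervals are 1, 5, 9, 13 days — an arithmetic progression with common difference 4.
Next gap: 17 days. March 5, 1996 + 17 days = March 22, 1996.

March 22, 1996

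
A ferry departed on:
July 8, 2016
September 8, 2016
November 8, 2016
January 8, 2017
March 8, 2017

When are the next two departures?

Each date is the 8th; the gaps (62, 61, 61, 59) track the month lengths.
The rule is the 8th of every 2 months.
Next: May 2017 → May 8, 2017.
Next: July 2017 → July 8, 2017.

May 8, 2017; July 8, 2017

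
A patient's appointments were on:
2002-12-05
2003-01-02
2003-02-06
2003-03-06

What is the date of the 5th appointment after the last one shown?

2003-08-07

Gaps: 28, 35, 28 days — a mix of 28 and 35. Every date is a Thursday.
Each is the 1st Thursday of its month.
1st Thursday of April 2003: 2003-04-03.
1st Thursday of May 2003: 2003-05-01.
June 2003 — 1st Thursday is 2003-06-05.
July 2003 — 1st Thursday is 2003-07-03.
August 2003 — 1st Thursday is 2003-08-07.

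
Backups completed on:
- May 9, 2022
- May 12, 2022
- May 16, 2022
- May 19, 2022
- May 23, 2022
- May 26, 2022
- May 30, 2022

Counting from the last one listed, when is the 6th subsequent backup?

June 20, 2022

Gaps: 3, 4, 3, 4, 3, 4 days — not constant, but cyclic with period 2.
The events fall on every Monday and Thursday.
The following Thursday is June 2, 2022.
Next Monday: June 6, 2022.
Next Thursday: June 9, 2022.
The following Monday is June 13, 2022.
The following Thursday is June 16, 2022.
The following Monday is June 20, 2022.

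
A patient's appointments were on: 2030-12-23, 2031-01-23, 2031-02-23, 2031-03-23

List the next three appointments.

The day-of-month is always 23 (31, 31, 28 days between events).
So this recurs on the 23rd of each month.
April 2031: 2031-04-23.
Next: May 2031 → 2031-05-23.
June 2031: 2031-06-23.

2031-04-23, 2031-05-23, 2031-06-23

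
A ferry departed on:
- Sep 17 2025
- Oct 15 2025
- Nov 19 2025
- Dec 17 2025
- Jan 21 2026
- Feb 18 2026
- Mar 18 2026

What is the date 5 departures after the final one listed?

These are Wednesdays at 28- or 35-day spacing (28, 35, 28, 35, 28, 28).
The pattern: 3rd Wednesday of the month.
3rd Wednesday of April 2026: Apr 15 2026.
3rd Wednesday of May 2026: May 20 2026.
3rd Wednesday of June 2026: Jun 17 2026.
July 2026 — 3rd Wednesday is Jul 15 2026.
August 2026 — 3rd Wednesday is Aug 19 2026.

Aug 19 2026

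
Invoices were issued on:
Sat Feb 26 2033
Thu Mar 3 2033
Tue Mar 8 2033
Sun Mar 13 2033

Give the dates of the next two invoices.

Gaps between consecutive events: 5, 5, 5 days — a constant 5-day interval.
Sun Mar 13 2033 + 5 days = Fri Mar 18 2033.
Fri Mar 18 2033 + 5 days = Wed Mar 23 2033.

Fri Mar 18 2033, Wed Mar 23 2033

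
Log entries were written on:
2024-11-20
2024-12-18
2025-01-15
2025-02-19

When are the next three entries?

These are Wednesdays at 28- or 35-day spacing (28, 28, 35).
The pattern: 3rd Wednesday of the month.
3rd Wednesday of March 2025: 2025-03-19.
3rd Wednesday of April 2025: 2025-04-16.
May 2025 — 3rd Wednesday is 2025-05-21.

2025-03-19, 2025-04-16, 2025-05-21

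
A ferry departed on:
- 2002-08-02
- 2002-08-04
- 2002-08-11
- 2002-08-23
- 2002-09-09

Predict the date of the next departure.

2002-10-01

Gaps: 2, 7, 12, 17 days — each gap is 5 larger than the previous one.
Next gap: 22 days. 2002-09-09 + 22 days = 2002-10-01.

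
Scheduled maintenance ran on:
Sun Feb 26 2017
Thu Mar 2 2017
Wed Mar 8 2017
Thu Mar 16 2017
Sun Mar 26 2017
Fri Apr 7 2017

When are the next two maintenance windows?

Gaps: 4, 6, 8, 10, 12 days — each gap is 2 larger than the previous one.
Next gap: 14 days. Fri Apr 7 2017 + 14 days = Fri Apr 21 2017.
Next gap: 16 days. Fri Apr 21 2017 + 16 days = Sun May 7 2017.

Fri Apr 21 2017, Sun May 7 2017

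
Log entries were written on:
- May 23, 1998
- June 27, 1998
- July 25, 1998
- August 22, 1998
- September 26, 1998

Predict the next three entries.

October 24, 1998; November 28, 1998; December 26, 1998

Gaps: 35, 28, 28, 35 days — a mix of 28 and 35. Every date is a Saturday.
Each is the 4th Saturday of its month.
4th Saturday of October 1998: October 24, 1998.
4th Saturday of November 1998: November 28, 1998.
4th Saturday of December 1998: December 26, 1998.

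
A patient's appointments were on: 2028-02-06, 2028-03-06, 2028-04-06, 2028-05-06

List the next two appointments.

2028-06-06, 2028-07-06

Gaps: 29, 31, 30 days — not constant. Every event is on the 6th of the month.
Pattern: the 6th of each month.
Next: June 2028 → 2028-06-06.
July 2028: 2028-07-06.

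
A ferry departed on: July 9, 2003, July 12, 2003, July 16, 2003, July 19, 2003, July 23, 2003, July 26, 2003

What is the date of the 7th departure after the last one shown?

Gaps: 3, 4, 3, 4, 3 days — not constant, but cyclic with period 2.
The events fall on every Wednesday and Saturday.
The following Wednesday is July 30, 2003.
Next Saturday: August 2, 2003.
Next Wednesday: August 6, 2003.
The following Saturday is August 9, 2003.
The following Wednesday is August 13, 2003.
The following Saturday is August 16, 2003.
The following Wednesday is August 20, 2003.

August 20, 2003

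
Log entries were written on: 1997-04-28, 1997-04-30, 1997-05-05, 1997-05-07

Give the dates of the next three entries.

1997-05-12, 1997-05-14, 1997-05-19

Gaps: 2, 5, 2 days — not constant, but cyclic with period 2.
The events fall on every Monday and Wednesday.
The following Monday is 1997-05-12.
The following Wednesday is 1997-05-14.
Next Monday: 1997-05-19.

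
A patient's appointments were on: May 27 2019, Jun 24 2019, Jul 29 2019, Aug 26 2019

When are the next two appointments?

Sep 30 2019, Oct 28 2019

Every date is a Monday; gaps 28, 35, 28 days.
Each is the last Monday of its month (at least one falls on the 29th or later, ruling out '4th Monday').
Last Monday of September 2019: Sep 30 2019.
Last Monday of October 2019: Oct 28 2019.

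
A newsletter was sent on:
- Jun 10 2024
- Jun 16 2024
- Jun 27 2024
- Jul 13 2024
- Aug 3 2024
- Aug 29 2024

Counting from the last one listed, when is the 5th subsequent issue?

Gaps: 6, 11, 16, 21, 26 days — each gap is 5 larger than the previous one.
Next gap: 31 days. Aug 29 2024 + 31 days = Sep 29 2024.
Next gap: 36 days. Sep 29 2024 + 36 days = Nov 4 2024.
Next gap: 41 days. Nov 4 2024 + 41 days = Dec 15 2024.
Next gap: 46 days. Dec 15 2024 + 46 days = Jan 30 2025.
Next gap: 51 days. Jan 30 2025 + 51 days = Mar 22 2025.

Mar 22 2025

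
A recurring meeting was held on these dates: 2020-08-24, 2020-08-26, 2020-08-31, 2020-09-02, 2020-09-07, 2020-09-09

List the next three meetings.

Gaps: 2, 5, 2, 5, 2 days — not constant, but cyclic with period 2.
The events fall on every Monday and Wednesday.
The following Monday is 2020-09-14.
Next Wednesday: 2020-09-16.
Next Monday: 2020-09-21.

2020-09-14, 2020-09-16, 2020-09-21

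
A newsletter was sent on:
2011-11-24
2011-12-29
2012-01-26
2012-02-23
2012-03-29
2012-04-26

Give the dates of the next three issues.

2012-05-31, 2012-06-28, 2012-07-26

These are Thursdays with 35, 28, 28, 35, 28-day gaps.
Each is the final Thursday of its month — 2011-12-29 is past the 28th, so '4th Thursday' doesn't fit.
Last Thursday of May 2012: 2012-05-31.
June 2012 ends with Thursday 2012-06-28.
July 2012 ends with Thursday 2012-07-26.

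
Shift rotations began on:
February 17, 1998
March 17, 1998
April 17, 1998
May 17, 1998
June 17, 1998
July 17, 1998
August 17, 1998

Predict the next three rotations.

The day-of-month is always 17 (28, 31, 30, 31, 30, 31 days between events).
So this recurs on the 17th of each month.
September 1998: September 17, 1998.
Next: October 1998 → October 17, 1998.
November 1998: November 17, 1998.

September 17, 1998; October 17, 1998; November 17, 1998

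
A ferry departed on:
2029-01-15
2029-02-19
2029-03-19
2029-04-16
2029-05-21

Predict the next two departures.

Gaps: 35, 28, 28, 35 days — a mix of 28 and 35. Every date is a Monday.
Each is the 3rd Monday of its month.
3rd Monday of June 2029: 2029-06-18.
3rd Monday of July 2029: 2029-07-16.

2029-06-18, 2029-07-16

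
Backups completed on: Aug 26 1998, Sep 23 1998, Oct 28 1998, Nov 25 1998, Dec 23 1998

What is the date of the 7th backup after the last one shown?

Jul 28 1999

These are Wednesdays at 28- or 35-day spacing (28, 35, 28, 28).
The pattern: 4th Wednesday of the month.
4th Wednesday of January 1999: Jan 27 1999.
February 1999 — 4th Wednesday is Feb 24 1999.
March 1999 — 4th Wednesday is Mar 24 1999.
4th Wednesday of April 1999: Apr 28 1999.
May 1999 — 4th Wednesday is May 26 1999.
June 1999 — 4th Wednesday is Jun 23 1999.
July 1999 — 4th Wednesday is Jul 28 1999.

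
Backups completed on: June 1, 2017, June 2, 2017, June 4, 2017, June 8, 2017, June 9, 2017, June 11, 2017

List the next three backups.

Every event lands on a Thursday or Friday or Sunday (gaps cycle 1, 2, 4, 1, 2).
So the schedule is: every Thursday, Friday and Sunday.
Next Thursday: June 15, 2017.
Next Friday: June 16, 2017.
Next Sunday: June 18, 2017.

June 15, 2017; June 16, 2017; June 18, 2017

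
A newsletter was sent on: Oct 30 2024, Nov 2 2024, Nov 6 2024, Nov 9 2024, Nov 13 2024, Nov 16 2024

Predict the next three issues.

Nov 20 2024, Nov 23 2024, Nov 27 2024

Gaps: 3, 4, 3, 4, 3 days — not constant, but cyclic with period 2.
The events fall on every Wednesday and Saturday.
The following Wednesday is Nov 20 2024.
Next Saturday: Nov 23 2024.
Next Wednesday: Nov 27 2024.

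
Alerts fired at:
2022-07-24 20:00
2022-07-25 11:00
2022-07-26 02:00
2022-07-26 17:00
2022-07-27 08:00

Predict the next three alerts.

2022-07-27 23:00, 2022-07-28 14:00, 2022-07-29 05:00

The interval is a steady 15 hours (15, 15, 15, 15).
2022-07-27 08:00 + 15 h = 2022-07-27 23:00.
2022-07-27 23:00 + 15 h = 2022-07-28 14:00.
2022-07-28 14:00 + 15 h = 2022-07-29 05:00.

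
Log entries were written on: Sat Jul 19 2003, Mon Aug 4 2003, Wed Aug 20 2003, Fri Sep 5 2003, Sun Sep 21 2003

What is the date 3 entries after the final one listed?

Sat Nov 8 2003

The spacing is 16, 16, 16, 16 days — always 16 days.
Sun Sep 21 2003 + 16 days = Tue Oct 7 2003.
Tue Oct 7 2003 + 16 days = Thu Oct 23 2003.
Thu Oct 23 2003 + 16 days = Sat Nov 8 2003.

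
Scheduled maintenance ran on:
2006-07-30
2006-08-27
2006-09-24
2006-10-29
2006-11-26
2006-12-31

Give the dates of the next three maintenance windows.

These are Sundays with 28, 28, 35, 28, 35-day gaps.
Each is the final Sunday of its month — 2006-07-30 is past the 28th, so '4th Sunday' doesn't fit.
Last Sunday of January 2007: 2007-01-28.
February 2007 ends with Sunday 2007-02-25.
Last Sunday of March 2007: 2007-03-25.

2007-01-28, 2007-02-25, 2007-03-25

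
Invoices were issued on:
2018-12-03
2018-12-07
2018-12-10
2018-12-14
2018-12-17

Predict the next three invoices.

2018-12-21, 2018-12-24, 2018-12-28

Gaps: 4, 3, 4, 3 days — not constant, but cyclic with period 2.
The events fall on every Monday and Friday.
The following Friday is 2018-12-21.
The following Monday is 2018-12-24.
Next Friday: 2018-12-28.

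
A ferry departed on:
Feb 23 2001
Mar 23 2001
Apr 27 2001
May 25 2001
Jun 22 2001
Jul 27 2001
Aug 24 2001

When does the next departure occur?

Sep 28 2001

These are Fridays at 28- or 35-day spacing (28, 35, 28, 28, 35, 28).
The pattern: 4th Friday of the month.
4th Friday of September 2001: Sep 28 2001.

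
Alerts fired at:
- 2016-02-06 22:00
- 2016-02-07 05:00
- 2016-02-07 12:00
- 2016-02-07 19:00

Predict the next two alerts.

2016-02-08 02:00, 2016-02-08 09:00

The interval is a steady 7 hours (7, 7, 7).
2016-02-07 19:00 + 7 h = 2016-02-08 02:00.
2016-02-08 02:00 + 7 h = 2016-02-08 09:00.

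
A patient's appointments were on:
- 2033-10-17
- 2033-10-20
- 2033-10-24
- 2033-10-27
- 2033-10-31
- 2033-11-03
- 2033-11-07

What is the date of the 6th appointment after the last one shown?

Every event lands on a Monday or Thursday (gaps cycle 3, 4, 3, 4, 3, 4).
So the schedule is: every Monday and Thursday.
The following Thursday is 2033-11-10.
The following Monday is 2033-11-14.
Next Thursday: 2033-11-17.
Next Monday: 2033-11-21.
Next Thursday: 2033-11-24.
The following Monday is 2033-11-28.

2033-11-28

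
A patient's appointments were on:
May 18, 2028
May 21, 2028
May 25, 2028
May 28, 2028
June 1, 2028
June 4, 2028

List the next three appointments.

Every event lands on a Thursday or Sunday (gaps cycle 3, 4, 3, 4, 3).
So the schedule is: every Thursday and Sunday.
The following Thursday is June 8, 2028.
Next Sunday: June 11, 2028.
The following Thursday is June 15, 2028.

June 8, 2028; June 11, 2028; June 15, 2028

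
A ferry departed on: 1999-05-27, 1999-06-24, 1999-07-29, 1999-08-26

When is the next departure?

All Thursdays; the gaps (28, 35, 28) vary with month length.
This is the last Thursday of each month.
Last Thursday of September 1999: 1999-09-30.

1999-09-30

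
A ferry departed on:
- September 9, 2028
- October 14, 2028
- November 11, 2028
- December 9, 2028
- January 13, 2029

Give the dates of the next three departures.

February 10, 2029; March 10, 2029; April 14, 2029

These are Saturdays at 28- or 35-day spacing (35, 28, 28, 35).
The pattern: 2nd Saturday of the month.
2nd Saturday of February 2029: February 10, 2029.
2nd Saturday of March 2029: March 10, 2029.
2nd Saturday of April 2029: April 14, 2029.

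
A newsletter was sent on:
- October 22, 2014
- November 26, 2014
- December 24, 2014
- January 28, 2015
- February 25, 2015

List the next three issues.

March 25, 2015; April 22, 2015; May 27, 2015

All dates are Wednesdays, 35, 28, 35, 28 days apart.
Specifically, the 4th Wednesday of each month.
4th Wednesday of March 2015: March 25, 2015.
April 2015 — 4th Wednesday is April 22, 2015.
4th Wednesday of May 2015: May 27, 2015.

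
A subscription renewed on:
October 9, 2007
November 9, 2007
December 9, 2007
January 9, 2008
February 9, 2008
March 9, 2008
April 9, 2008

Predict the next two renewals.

May 9, 2008; June 9, 2008

Each date is the 9th; the gaps (31, 30, 31, 31, 29, 31) track the month lengths.
The rule is the 9th of each month.
May 2008: May 9, 2008.
Next: June 2008 → June 9, 2008.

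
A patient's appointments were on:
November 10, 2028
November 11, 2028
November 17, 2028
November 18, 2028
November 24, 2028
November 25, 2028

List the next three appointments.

Gaps: 1, 6, 1, 6, 1 days — not constant, but cyclic with period 2.
The events fall on every Friday and Saturday.
Next Friday: December 1, 2028.
The following Saturday is December 2, 2028.
The following Friday is December 8, 2028.

December 1, 2028; December 2, 2028; December 8, 2028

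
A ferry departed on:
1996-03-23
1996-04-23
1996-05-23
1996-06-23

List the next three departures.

1996-07-23, 1996-08-23, 1996-09-23

Gaps: 31, 30, 31 days — not constant. Every event is on the 23rd of the month.
Pattern: the 23rd of each month.
July 1996: 1996-07-23.
Next: August 1996 → 1996-08-23.
Next: September 1996 → 1996-09-23.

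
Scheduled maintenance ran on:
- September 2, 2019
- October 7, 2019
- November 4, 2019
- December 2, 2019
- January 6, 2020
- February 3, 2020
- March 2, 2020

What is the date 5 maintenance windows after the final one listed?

These are Mondays at 28- or 35-day spacing (35, 28, 28, 35, 28, 28).
The pattern: 1st Monday of the month.
1st Monday of April 2020: April 6, 2020.
1st Monday of May 2020: May 4, 2020.
1st Monday of June 2020: June 1, 2020.
1st Monday of July 2020: July 6, 2020.
August 2020 — 1st Monday is August 3, 2020.

August 3, 2020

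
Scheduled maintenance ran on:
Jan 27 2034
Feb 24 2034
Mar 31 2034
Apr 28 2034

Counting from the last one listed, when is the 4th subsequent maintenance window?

Aug 25 2034

Every date is a Friday; gaps 28, 35, 28 days.
Each is the last Friday of its month (at least one falls on the 29th or later, ruling out '4th Friday').
Last Friday of May 2034: May 26 2034.
June 2034 ends with Friday Jun 30 2034.
Last Friday of July 2034: Jul 28 2034.
Last Friday of August 2034: Aug 25 2034.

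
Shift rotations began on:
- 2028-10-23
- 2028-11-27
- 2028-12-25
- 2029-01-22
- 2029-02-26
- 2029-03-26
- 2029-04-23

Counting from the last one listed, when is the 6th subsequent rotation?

These are Mondays at 28- or 35-day spacing (35, 28, 28, 35, 28, 28).
The pattern: 4th Monday of the month.
4th Monday of May 2029: 2029-05-28.
4th Monday of June 2029: 2029-06-25.
July 2029 — 4th Monday is 2029-07-23.
August 2029 — 4th Monday is 2029-08-27.
September 2029 — 4th Monday is 2029-09-24.
October 2029 — 4th Monday is 2029-10-22.

2029-10-22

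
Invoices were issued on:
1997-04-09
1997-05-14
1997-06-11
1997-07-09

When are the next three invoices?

1997-08-13, 1997-09-10, 1997-10-08

Gaps: 35, 28, 28 days — a mix of 28 and 35. Every date is a Wednesday.
Each is the 2nd Wednesday of its month.
August 1997 — 2nd Wednesday is 1997-08-13.
September 1997 — 2nd Wednesday is 1997-09-10.
2nd Wednesday of October 1997: 1997-10-08.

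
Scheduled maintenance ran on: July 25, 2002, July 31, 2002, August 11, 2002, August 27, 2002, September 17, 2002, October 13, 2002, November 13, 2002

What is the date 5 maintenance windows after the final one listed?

Gaps: 6, 11, 16, 21, 26, 31 days — each gap is 5 larger than the previous one.
Next gap: 36 days. November 13, 2002 + 36 days = December 19, 2002.
Next gap: 41 days. December 19, 2002 + 41 days = January 29, 2003.
Next gap: 46 days. January 29, 2003 + 46 days = March 16, 2003.
Next gap: 51 days. March 16, 2003 + 51 days = May 6, 2003.
Next gap: 56 days. May 6, 2003 + 56 days = July 1, 2003.

July 1, 2003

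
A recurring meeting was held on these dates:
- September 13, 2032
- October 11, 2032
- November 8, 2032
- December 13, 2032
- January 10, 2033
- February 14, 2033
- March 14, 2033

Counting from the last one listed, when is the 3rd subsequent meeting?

June 13, 2033

All dates are Mondays, 28, 28, 35, 28, 35, 28 days apart.
Specifically, the 2nd Monday of each month.
2nd Monday of April 2033: April 11, 2033.
2nd Monday of May 2033: May 9, 2033.
2nd Monday of June 2033: June 13, 2033.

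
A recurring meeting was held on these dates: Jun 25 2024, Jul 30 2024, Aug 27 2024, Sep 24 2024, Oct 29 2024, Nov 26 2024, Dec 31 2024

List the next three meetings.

These are Tuesdays with 35, 28, 28, 35, 28, 35-day gaps.
Each is the final Tuesday of its month — Jul 30 2024 is past the 28th, so '4th Tuesday' doesn't fit.
Last Tuesday of January 2025: Jan 28 2025.
Last Tuesday of February 2025: Feb 25 2025.
March 2025 ends with Tuesday Mar 25 2025.

Jan 28 2025, Feb 25 2025, Mar 25 2025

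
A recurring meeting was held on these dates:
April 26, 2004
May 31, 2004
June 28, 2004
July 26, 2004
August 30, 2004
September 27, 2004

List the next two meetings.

October 25, 2004; November 29, 2004

Every date is a Monday; gaps 35, 28, 28, 35, 28 days.
Each is the last Monday of its month (at least one falls on the 29th or later, ruling out '4th Monday').
Last Monday of October 2004: October 25, 2004.
November 2004 ends with Monday November 29, 2004.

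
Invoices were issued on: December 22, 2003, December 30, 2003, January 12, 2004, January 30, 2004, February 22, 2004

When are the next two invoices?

March 21, 2004; April 23, 2004

Gaps: 8, 13, 18, 23 days — each gap is 5 larger than the previous one.
Next gap: 28 days. February 22, 2004 + 28 days = March 21, 2004.
Next gap: 33 days. March 21, 2004 + 33 days = April 23, 2004.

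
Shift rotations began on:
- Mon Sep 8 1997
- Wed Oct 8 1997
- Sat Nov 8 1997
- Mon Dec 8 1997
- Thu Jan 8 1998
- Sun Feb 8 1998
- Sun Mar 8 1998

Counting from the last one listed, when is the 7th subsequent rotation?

Thu Oct 8 1998

Each date is the 8th; the gaps (30, 31, 30, 31, 31, 28) track the month lengths.
The rule is the 8th of each month.
Next: April 1998 → Wed Apr 8 1998.
May 1998: Fri May 8 1998.
June 1998: Mon Jun 8 1998.
Next: July 1998 → Wed Jul 8 1998.
August 1998: Sat Aug 8 1998.
Next: September 1998 → Tue Sep 8 1998.
October 1998: Thu Oct 8 1998.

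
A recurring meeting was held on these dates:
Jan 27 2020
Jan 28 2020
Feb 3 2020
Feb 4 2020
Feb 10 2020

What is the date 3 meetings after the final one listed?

The gap pattern 1, 6, 1, 6 repeats every 2 events.
These are the Mondays and Tuesdays of each week.
The following Tuesday is Feb 11 2020.
Next Monday: Feb 17 2020.
Next Tuesday: Feb 18 2020.

Feb 18 2020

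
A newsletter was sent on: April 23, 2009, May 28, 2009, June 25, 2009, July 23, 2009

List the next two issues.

All dates are Thursdays, 35, 28, 28 days apart.
Specifically, the 4th Thursday of each month.
August 2009 — 4th Thursday is August 27, 2009.
4th Thursday of September 2009: September 24, 2009.

August 27, 2009; September 24, 2009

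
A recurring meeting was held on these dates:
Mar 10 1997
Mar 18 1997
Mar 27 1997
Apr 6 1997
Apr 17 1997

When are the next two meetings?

Apr 29 1997, May 12 1997

Gaps: 8, 9, 10, 11 days — each gap is 1 larger than the previous one.
Next gap: 12 days. Apr 17 1997 + 12 days = Apr 29 1997.
Next gap: 13 days. Apr 29 1997 + 13 days = May 12 1997.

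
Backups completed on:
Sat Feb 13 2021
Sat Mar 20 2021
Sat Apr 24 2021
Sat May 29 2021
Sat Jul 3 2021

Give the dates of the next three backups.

The spacing is 35, 35, 35, 35 days — always 35 days.
Sat Jul 3 2021 + 35 days = Sat Aug 7 2021.
Sat Aug 7 2021 + 35 days = Sat Sep 11 2021.
Sat Sep 11 2021 + 35 days = Sat Oct 16 2021.

Sat Aug 7 2021, Sat Sep 11 2021, Sat Oct 16 2021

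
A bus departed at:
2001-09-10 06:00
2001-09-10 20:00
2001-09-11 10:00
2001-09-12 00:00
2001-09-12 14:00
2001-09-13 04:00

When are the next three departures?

2001-09-13 18:00, 2001-09-14 08:00, 2001-09-14 22:00

The interval is a steady 14 hours (14, 14, 14, 14, 14).
2001-09-13 04:00 + 14 h = 2001-09-13 18:00.
2001-09-13 18:00 + 14 h = 2001-09-14 08:00.
2001-09-14 08:00 + 14 h = 2001-09-14 22:00.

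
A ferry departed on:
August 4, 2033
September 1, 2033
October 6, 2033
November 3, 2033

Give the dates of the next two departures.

These are Thursdays at 28- or 35-day spacing (28, 35, 28).
The pattern: 1st Thursday of the month.
1st Thursday of December 2033: December 1, 2033.
January 2034 — 1st Thursday is January 5, 2034.

December 1, 2033; January 5, 2034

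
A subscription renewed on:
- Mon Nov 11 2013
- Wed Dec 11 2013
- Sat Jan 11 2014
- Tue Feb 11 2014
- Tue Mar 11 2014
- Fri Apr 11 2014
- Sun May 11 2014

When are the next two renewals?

The day-of-month is always 11 (30, 31, 31, 28, 31, 30 days between events).
So this recurs on the 11th of each month.
Next: June 2014 → Wed Jun 11 2014.
Next: July 2014 → Fri Jul 11 2014.

Wed Jun 11 2014, Fri Jul 11 2014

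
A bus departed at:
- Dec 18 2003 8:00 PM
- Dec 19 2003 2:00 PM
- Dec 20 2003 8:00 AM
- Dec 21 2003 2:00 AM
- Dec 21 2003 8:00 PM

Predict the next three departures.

Gaps: 18, 18, 18, 18 hours — each event is 18 hours after the previous one.
Dec 21 2003 8:00 PM + 18 h = Dec 22 2003 2:00 PM.
Dec 22 2003 2:00 PM + 18 h = Dec 23 2003 8:00 AM.
Dec 23 2003 8:00 AM + 18 h = Dec 24 2003 2:00 AM.

Dec 22 2003 2:00 PM, Dec 23 2003 8:00 AM, Dec 24 2003 2:00 AM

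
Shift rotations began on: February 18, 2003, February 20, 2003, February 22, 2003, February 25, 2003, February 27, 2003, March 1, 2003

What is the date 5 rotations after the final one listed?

March 13, 2003

Gaps: 2, 2, 3, 2, 2 days — not constant, but cyclic with period 3.
The events fall on every Tuesday, Thursday and Saturday.
Next Tuesday: March 4, 2003.
The following Thursday is March 6, 2003.
Next Saturday: March 8, 2003.
Next Tuesday: March 11, 2003.
The following Thursday is March 13, 2003.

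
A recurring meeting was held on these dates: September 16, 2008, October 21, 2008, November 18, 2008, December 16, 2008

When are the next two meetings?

All dates are Tuesdays, 35, 28, 28 days apart.
Specifically, the 3rd Tuesday of each month.
3rd Tuesday of January 2009: January 20, 2009.
3rd Tuesday of February 2009: February 17, 2009.

January 20, 2009; February 17, 2009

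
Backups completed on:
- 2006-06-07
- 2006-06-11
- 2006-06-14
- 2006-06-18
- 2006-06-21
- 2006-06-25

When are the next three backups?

Gaps: 4, 3, 4, 3, 4 days — not constant, but cyclic with period 2.
The events fall on every Wednesday and Sunday.
The following Wednesday is 2006-06-28.
The following Sunday is 2006-07-02.
The following Wednesday is 2006-07-05.

2006-06-28, 2006-07-02, 2006-07-05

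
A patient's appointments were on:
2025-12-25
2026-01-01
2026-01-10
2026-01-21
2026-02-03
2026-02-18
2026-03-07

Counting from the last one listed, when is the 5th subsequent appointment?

2026-06-30

The spacing grows by 2 each time: 7, 9, 11, 13, 15, 17 days.
Next gap: 19 days. 2026-03-07 + 19 days = 2026-03-26.
Next gap: 21 days. 2026-03-26 + 21 days = 2026-04-16.
Next gap: 23 days. 2026-04-16 + 23 days = 2026-05-09.
Next gap: 25 days. 2026-05-09 + 25 days = 2026-06-03.
Next gap: 27 days. 2026-06-03 + 27 days = 2026-06-30.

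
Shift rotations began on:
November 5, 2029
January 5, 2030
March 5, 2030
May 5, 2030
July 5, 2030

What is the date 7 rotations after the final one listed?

September 5, 2031

Gaps: 61, 59, 61, 61 days — not constant. Every event is on the 5th of the month.
Pattern: the 5th of every 2 months.
Next: September 2030 → September 5, 2030.
Next: November 2030 → November 5, 2030.
January 2031: January 5, 2031.
March 2031: March 5, 2031.
May 2031: May 5, 2031.
July 2031: July 5, 2031.
September 2031: September 5, 2031.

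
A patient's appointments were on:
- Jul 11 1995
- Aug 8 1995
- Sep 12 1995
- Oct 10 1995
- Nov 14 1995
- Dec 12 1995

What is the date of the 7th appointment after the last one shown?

Jul 9 1996

All dates are Tuesdays, 28, 35, 28, 35, 28 days apart.
Specifically, the 2nd Tuesday of each month.
2nd Tuesday of January 1996: Jan 9 1996.
February 1996 — 2nd Tuesday is Feb 13 1996.
2nd Tuesday of March 1996: Mar 12 1996.
2nd Tuesday of April 1996: Apr 9 1996.
2nd Tuesday of May 1996: May 14 1996.
June 1996 — 2nd Tuesday is Jun 11 1996.
July 1996 — 2nd Tuesday is Jul 9 1996.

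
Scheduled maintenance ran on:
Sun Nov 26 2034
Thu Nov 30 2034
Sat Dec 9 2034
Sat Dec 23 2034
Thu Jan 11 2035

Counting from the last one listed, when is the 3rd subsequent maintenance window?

Intervals are 4, 9, 14, 19 days — an arithmetic progression with common difference 5.
Next gap: 24 days. Thu Jan 11 2035 + 24 days = Sun Feb 4 2035.
Next gap: 29 days. Sun Feb 4 2035 + 29 days = Mon Mar 5 2035.
Next gap: 34 days. Mon Mar 5 2035 + 34 days = Sun Apr 8 2035.

Sun Apr 8 2035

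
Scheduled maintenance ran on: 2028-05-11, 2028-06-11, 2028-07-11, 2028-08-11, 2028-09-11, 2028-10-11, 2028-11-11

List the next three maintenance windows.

The day-of-month is always 11 (31, 30, 31, 31, 30, 31 days between events).
So this recurs on the 11th of each month.
December 2028: 2028-12-11.
Next: January 2029 → 2029-01-11.
Next: February 2029 → 2029-02-11.

2028-12-11, 2029-01-11, 2029-02-11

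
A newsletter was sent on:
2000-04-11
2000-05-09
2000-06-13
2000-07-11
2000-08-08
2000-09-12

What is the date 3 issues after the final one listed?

2000-12-12

All dates are Tuesdays, 28, 35, 28, 28, 35 days apart.
Specifically, the 2nd Tuesday of each month.
October 2000 — 2nd Tuesday is 2000-10-10.
November 2000 — 2nd Tuesday is 2000-11-14.
December 2000 — 2nd Tuesday is 2000-12-12.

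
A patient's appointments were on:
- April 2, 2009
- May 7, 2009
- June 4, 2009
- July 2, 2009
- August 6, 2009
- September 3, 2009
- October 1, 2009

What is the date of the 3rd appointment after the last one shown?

Gaps: 35, 28, 28, 35, 28, 28 days — a mix of 28 and 35. Every date is a Thursday.
Each is the 1st Thursday of its month.
November 2009 — 1st Thursday is November 5, 2009.
1st Thursday of December 2009: December 3, 2009.
January 2010 — 1st Thursday is January 7, 2010.

January 7, 2010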